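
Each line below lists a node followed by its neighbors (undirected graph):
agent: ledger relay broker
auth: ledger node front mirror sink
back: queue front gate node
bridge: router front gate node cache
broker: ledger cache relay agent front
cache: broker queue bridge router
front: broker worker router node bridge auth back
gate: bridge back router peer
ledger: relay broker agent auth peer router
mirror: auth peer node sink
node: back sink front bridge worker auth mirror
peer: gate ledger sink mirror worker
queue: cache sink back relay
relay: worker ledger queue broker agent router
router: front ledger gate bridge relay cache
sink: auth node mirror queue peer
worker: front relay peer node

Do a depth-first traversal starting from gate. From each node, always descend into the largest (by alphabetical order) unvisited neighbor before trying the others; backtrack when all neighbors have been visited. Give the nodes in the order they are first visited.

gate, router, relay, worker, peer, sink, queue, cache, broker, ledger, auth, node, mirror, front, bridge, back, agent

Visit gate
gate → router
router → relay
relay → worker
worker → peer
peer → sink
sink → queue
queue → cache
cache → broker
broker → ledger
ledger → auth
auth → node
node → mirror
node → front
front → bridge
front → back
ledger → agent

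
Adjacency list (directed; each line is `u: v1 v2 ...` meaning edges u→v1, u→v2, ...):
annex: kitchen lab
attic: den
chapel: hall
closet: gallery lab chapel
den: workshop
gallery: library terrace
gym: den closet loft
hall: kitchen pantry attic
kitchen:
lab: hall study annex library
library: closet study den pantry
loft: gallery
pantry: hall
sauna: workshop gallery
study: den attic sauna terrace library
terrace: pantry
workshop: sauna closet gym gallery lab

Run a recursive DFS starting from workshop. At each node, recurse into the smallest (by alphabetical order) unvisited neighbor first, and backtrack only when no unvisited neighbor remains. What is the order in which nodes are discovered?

Visit workshop
workshop → closet
closet → chapel
chapel → hall
hall → attic
attic → den
hall → kitchen
hall → pantry
closet → gallery
gallery → library
library → study
study → sauna
study → terrace
closet → lab
lab → annex
workshop → gym
gym → loft

workshop -> closet -> chapel -> hall -> attic -> den -> kitchen -> pantry -> gallery -> library -> study -> sauna -> terrace -> lab -> annex -> gym -> loft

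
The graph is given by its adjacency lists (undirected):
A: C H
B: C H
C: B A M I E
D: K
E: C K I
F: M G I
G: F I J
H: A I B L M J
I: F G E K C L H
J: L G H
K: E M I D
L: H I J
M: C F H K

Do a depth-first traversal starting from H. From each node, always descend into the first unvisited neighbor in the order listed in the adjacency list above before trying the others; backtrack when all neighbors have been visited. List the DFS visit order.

H, A, C, B, M, F, G, I, E, K, D, L, J

Visit H
H → A
A → C
C → B
C → M
M → F
F → G
G → I
I → E
E → K
K → D
I → L
L → J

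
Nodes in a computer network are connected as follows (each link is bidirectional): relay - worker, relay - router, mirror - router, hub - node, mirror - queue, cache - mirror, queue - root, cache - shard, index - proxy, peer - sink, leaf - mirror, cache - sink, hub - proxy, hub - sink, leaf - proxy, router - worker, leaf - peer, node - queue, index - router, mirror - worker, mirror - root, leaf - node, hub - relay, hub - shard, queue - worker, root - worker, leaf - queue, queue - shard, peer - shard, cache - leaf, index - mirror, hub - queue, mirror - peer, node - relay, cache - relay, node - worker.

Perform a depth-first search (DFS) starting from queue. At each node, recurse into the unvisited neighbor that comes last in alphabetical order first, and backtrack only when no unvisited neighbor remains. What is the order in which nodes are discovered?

queue, worker, router, relay, node, leaf, proxy, index, mirror, root, peer, sink, hub, shard, cache

Visit queue
queue → worker
worker → router
router → relay
relay → node
node → leaf
leaf → proxy
proxy → index
index → mirror
mirror → root
mirror → peer
peer → sink
sink → hub
hub → shard
shard → cache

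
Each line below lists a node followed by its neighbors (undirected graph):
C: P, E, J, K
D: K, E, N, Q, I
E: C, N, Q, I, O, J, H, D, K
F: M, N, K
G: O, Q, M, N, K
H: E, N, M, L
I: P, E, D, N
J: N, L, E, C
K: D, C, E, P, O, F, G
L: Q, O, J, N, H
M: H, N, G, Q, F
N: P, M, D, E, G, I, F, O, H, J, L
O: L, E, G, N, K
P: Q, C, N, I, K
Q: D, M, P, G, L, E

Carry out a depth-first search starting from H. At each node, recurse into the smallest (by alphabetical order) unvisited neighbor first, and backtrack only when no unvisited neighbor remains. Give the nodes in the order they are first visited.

Visit H
H → E
E → C
C → J
J → L
L → N
N → D
D → I
I → P
P → K
K → F
F → M
M → G
G → O
G → Q

H -> E -> C -> J -> L -> N -> D -> I -> P -> K -> F -> M -> G -> O -> Q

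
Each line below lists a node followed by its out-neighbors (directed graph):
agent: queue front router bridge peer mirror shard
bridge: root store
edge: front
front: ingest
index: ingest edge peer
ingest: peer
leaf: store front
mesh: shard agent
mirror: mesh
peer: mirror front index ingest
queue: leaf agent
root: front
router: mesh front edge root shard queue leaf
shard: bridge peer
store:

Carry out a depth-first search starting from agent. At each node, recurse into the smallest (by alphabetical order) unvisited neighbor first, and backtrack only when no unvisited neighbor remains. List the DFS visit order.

agent, bridge, root, front, ingest, peer, index, edge, mirror, mesh, shard, store, queue, leaf, router

Visit agent
agent → bridge
bridge → root
root → front
front → ingest
ingest → peer
peer → index
index → edge
peer → mirror
mirror → mesh
mesh → shard
bridge → store
agent → queue
queue → leaf
agent → router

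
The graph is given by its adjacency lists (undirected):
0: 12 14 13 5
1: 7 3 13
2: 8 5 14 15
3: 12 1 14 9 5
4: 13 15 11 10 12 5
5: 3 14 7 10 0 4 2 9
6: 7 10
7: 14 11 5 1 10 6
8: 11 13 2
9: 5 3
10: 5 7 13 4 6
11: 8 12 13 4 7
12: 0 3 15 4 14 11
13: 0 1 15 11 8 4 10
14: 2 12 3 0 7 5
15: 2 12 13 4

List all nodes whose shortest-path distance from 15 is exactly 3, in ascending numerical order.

6, 7, 9

Level 0: 15
Level 1: 2, 4, 12, 13
Level 2: 0, 1, 3, 5, 8, 10, 11, 14
Level 3: 6, 7, 9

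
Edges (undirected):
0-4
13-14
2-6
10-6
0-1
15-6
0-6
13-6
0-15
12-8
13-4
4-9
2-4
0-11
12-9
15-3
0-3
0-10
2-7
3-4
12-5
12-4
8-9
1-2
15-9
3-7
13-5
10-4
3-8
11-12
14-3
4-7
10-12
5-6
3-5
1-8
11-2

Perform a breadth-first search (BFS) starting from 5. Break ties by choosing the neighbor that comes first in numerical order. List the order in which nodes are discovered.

Visit 5; enqueue 3, 6, 12, 13 → queue [3, 6, 12, 13]
Visit 3; enqueue 0, 4, 7, 8, 14, 15 → queue [6, 12, 13, 0, 4, 7, 8, 14, 15]
Visit 6; enqueue 2, 10 → queue [12, 13, 0, 4, 7, 8, 14, 15, 2, 10]
Visit 12; enqueue 9, 11 → queue [13, 0, 4, 7, 8, 14, 15, 2, 10, 9, 11]
Visit 13 → queue [0, 4, 7, 8, 14, 15, 2, 10, 9, 11]
Visit 0; enqueue 1 → queue [4, 7, 8, 14, 15, 2, 10, 9, 11, 1]
Visit 4 → queue [7, 8, 14, 15, 2, 10, 9, 11, 1]
Visit 7 → queue [8, 14, 15, 2, 10, 9, 11, 1]
Visit 8 → queue [14, 15, 2, 10, 9, 11, 1]
Visit 14 → queue [15, 2, 10, 9, 11, 1]
Visit 15 → queue [2, 10, 9, 11, 1]
Visit 2 → queue [10, 9, 11, 1]
Visit 10 → queue [9, 11, 1]
Visit 9 → queue [11, 1]
Visit 11 → queue [1]
Visit 1 → queue []

5, 3, 6, 12, 13, 0, 4, 7, 8, 14, 15, 2, 10, 9, 11, 1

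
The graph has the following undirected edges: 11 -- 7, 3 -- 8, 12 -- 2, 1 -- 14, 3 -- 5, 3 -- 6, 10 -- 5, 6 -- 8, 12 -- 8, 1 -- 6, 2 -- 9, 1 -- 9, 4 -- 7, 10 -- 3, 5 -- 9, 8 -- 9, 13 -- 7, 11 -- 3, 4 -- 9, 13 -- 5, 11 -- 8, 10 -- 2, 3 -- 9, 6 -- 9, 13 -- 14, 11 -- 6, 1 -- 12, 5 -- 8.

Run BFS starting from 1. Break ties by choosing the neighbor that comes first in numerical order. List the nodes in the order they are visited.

1, 6, 9, 12, 14, 3, 8, 11, 2, 4, 5, 13, 10, 7

Visit 1; enqueue 6, 9, 12, 14 → queue [6, 9, 12, 14]
Visit 6; enqueue 3, 8, 11 → queue [9, 12, 14, 3, 8, 11]
Visit 9; enqueue 2, 4, 5 → queue [12, 14, 3, 8, 11, 2, 4, 5]
Visit 12 → queue [14, 3, 8, 11, 2, 4, 5]
Visit 14; enqueue 13 → queue [3, 8, 11, 2, 4, 5, 13]
Visit 3; enqueue 10 → queue [8, 11, 2, 4, 5, 13, 10]
Visit 8 → queue [11, 2, 4, 5, 13, 10]
Visit 11; enqueue 7 → queue [2, 4, 5, 13, 10, 7]
Visit 2 → queue [4, 5, 13, 10, 7]
Visit 4 → queue [5, 13, 10, 7]
Visit 5 → queue [13, 10, 7]
Visit 13 → queue [10, 7]
Visit 10 → queue [7]
Visit 7 → queue []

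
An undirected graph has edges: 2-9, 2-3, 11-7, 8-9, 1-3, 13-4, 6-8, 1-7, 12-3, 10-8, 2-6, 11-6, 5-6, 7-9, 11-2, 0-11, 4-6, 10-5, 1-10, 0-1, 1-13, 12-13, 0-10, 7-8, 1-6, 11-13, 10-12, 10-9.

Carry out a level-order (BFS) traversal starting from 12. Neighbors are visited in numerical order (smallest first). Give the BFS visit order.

Visit 12; enqueue 3, 10, 13 → queue [3, 10, 13]
Visit 3; enqueue 1, 2 → queue [10, 13, 1, 2]
Visit 10; enqueue 0, 5, 8, 9 → queue [13, 1, 2, 0, 5, 8, 9]
Visit 13; enqueue 4, 11 → queue [1, 2, 0, 5, 8, 9, 4, 11]
Visit 1; enqueue 6, 7 → queue [2, 0, 5, 8, 9, 4, 11, 6, 7]
Visit 2 → queue [0, 5, 8, 9, 4, 11, 6, 7]
Visit 0 → queue [5, 8, 9, 4, 11, 6, 7]
Visit 5 → queue [8, 9, 4, 11, 6, 7]
Visit 8 → queue [9, 4, 11, 6, 7]
Visit 9 → queue [4, 11, 6, 7]
Visit 4 → queue [11, 6, 7]
Visit 11 → queue [6, 7]
Visit 6 → queue [7]
Visit 7 → queue []

12 -> 3 -> 10 -> 13 -> 1 -> 2 -> 0 -> 5 -> 8 -> 9 -> 4 -> 11 -> 6 -> 7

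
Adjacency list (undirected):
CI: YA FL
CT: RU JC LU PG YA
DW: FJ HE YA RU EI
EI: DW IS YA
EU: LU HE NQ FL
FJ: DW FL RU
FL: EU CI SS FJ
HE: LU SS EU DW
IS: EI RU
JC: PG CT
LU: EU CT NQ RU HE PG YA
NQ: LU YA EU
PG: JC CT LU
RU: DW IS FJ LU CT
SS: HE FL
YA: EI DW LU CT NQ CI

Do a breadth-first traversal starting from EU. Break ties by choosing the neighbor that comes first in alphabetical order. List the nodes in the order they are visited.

Visit EU; enqueue FL, HE, LU, NQ → queue [FL, HE, LU, NQ]
Visit FL; enqueue CI, FJ, SS → queue [HE, LU, NQ, CI, FJ, SS]
Visit HE; enqueue DW → queue [LU, NQ, CI, FJ, SS, DW]
Visit LU; enqueue CT, PG, RU, YA → queue [NQ, CI, FJ, SS, DW, CT, PG, RU, YA]
Visit NQ → queue [CI, FJ, SS, DW, CT, PG, RU, YA]
Visit CI → queue [FJ, SS, DW, CT, PG, RU, YA]
Visit FJ → queue [SS, DW, CT, PG, RU, YA]
Visit SS → queue [DW, CT, PG, RU, YA]
Visit DW; enqueue EI → queue [CT, PG, RU, YA, EI]
Visit CT; enqueue JC → queue [PG, RU, YA, EI, JC]
Visit PG → queue [RU, YA, EI, JC]
Visit RU; enqueue IS → queue [YA, EI, JC, IS]
Visit YA → queue [EI, JC, IS]
Visit EI → queue [JC, IS]
Visit JC → queue [IS]
Visit IS → queue []

EU → FL → HE → LU → NQ → CI → FJ → SS → DW → CT → PG → RU → YA → EI → JC → IS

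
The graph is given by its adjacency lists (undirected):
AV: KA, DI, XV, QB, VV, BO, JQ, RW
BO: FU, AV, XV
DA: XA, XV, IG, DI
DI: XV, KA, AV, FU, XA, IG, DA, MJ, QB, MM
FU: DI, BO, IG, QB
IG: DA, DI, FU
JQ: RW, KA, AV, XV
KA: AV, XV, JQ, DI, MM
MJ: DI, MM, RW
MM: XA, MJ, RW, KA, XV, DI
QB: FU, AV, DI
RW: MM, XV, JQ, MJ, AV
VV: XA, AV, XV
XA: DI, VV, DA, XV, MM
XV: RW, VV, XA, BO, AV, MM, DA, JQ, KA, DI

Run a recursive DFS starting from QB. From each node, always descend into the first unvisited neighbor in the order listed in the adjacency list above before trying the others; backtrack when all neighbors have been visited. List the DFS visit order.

Visit QB
QB → FU
FU → DI
DI → XV
XV → RW
RW → MM
MM → XA
XA → VV
VV → AV
AV → KA
KA → JQ
AV → BO
XA → DA
DA → IG
MM → MJ

QB → FU → DI → XV → RW → MM → XA → VV → AV → KA → JQ → BO → DA → IG → MJ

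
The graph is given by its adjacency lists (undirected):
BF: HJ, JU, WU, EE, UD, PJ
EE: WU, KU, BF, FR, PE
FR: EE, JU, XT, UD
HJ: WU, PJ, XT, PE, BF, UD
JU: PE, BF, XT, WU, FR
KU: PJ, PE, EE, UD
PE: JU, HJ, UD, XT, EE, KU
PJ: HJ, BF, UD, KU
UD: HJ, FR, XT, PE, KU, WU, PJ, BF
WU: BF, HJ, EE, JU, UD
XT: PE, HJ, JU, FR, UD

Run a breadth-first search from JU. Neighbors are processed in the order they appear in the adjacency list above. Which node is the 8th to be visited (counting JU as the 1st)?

UD

Visit JU; enqueue PE, BF, XT, WU, FR → queue [PE, BF, XT, WU, FR]
Visit PE; enqueue HJ, UD, EE, KU → queue [BF, XT, WU, FR, HJ, UD, EE, KU]
Visit BF; enqueue PJ → queue [XT, WU, FR, HJ, UD, EE, KU, PJ]
Visit XT → queue [WU, FR, HJ, UD, EE, KU, PJ]
Visit WU → queue [FR, HJ, UD, EE, KU, PJ]
Visit FR → queue [HJ, UD, EE, KU, PJ]
Visit HJ → queue [UD, EE, KU, PJ]
Visit UD → queue [EE, KU, PJ]
Visit EE → queue [KU, PJ]
Visit KU → queue [PJ]
Visit PJ → queue []

Visit order: JU, PE, BF, XT, WU, FR, HJ, UD, EE, KU, PJ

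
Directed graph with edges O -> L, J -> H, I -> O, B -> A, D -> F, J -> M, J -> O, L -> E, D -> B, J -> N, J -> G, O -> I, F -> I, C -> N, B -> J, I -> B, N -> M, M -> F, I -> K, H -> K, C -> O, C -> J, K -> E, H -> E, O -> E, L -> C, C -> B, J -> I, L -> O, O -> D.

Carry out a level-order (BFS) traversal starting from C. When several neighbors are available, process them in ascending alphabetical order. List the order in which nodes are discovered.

C -> B -> J -> N -> O -> A -> G -> H -> I -> M -> D -> E -> L -> K -> F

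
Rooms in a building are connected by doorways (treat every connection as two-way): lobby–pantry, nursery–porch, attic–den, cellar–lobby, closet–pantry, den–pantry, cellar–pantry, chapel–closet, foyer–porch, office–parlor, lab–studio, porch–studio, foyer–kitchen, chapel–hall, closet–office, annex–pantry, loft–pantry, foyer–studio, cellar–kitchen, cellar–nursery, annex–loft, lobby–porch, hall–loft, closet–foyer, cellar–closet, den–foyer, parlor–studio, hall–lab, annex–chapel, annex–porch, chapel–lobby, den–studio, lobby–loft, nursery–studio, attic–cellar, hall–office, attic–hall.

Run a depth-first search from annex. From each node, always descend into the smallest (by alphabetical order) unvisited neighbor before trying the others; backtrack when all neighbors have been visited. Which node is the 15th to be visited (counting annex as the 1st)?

nursery

Visit annex
annex → chapel
chapel → closet
closet → cellar
cellar → attic
attic → den
den → foyer
foyer → kitchen
foyer → porch
porch → lobby
lobby → loft
loft → hall
hall → lab
lab → studio
studio → nursery
studio → parlor
parlor → office
loft → pantry

Visit order: annex, chapel, closet, cellar, attic, den, foyer, kitchen, porch, lobby, loft, hall, lab, studio, nursery, parlor, office, pantry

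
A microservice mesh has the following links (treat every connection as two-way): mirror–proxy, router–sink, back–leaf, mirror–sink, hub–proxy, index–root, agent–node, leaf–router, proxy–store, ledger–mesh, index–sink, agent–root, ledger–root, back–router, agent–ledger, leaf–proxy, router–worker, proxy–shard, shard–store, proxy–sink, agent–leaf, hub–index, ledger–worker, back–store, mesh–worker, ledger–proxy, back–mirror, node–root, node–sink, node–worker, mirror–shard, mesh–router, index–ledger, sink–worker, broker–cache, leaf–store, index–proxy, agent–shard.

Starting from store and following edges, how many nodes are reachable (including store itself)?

BFS from store visits: store, shard, proxy, leaf, back, mirror, agent, sink, ledger, index, hub, router, root, node, worker, mesh
Reachable nodes: 16 of 18 total.

16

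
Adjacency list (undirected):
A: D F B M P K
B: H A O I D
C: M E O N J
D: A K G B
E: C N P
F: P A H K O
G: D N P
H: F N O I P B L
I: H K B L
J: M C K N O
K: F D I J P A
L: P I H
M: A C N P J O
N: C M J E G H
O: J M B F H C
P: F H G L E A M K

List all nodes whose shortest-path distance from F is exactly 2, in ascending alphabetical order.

B, C, D, E, G, I, J, L, M, N

Level 0: F
Level 1: A, H, K, O, P
Level 2: B, C, D, E, G, I, J, L, M, N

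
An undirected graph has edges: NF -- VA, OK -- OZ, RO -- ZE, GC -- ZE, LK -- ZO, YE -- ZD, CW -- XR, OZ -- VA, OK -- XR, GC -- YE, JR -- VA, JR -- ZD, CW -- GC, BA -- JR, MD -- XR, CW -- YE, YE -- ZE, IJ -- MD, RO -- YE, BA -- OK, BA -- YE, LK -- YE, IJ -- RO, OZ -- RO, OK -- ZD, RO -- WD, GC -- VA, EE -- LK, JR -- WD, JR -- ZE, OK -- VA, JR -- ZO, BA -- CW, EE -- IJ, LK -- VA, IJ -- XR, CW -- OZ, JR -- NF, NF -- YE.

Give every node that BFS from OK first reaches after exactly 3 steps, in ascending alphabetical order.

EE, WD, ZE, ZO

Level 0: OK
Level 1: BA, OZ, VA, XR, ZD
Level 2: CW, GC, IJ, JR, LK, MD, NF, RO, YE
Level 3: EE, WD, ZE, ZO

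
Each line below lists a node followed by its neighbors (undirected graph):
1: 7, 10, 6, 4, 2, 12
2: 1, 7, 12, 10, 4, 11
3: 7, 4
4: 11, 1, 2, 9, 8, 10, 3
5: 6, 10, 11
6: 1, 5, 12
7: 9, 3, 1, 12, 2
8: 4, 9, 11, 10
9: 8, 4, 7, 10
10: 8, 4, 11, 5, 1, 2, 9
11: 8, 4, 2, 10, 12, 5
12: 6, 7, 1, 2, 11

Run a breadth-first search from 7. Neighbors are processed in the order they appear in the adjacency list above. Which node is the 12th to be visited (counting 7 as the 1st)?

Visit 7; enqueue 9, 3, 1, 12, 2 → queue [9, 3, 1, 12, 2]
Visit 9; enqueue 8, 4, 10 → queue [3, 1, 12, 2, 8, 4, 10]
Visit 3 → queue [1, 12, 2, 8, 4, 10]
Visit 1; enqueue 6 → queue [12, 2, 8, 4, 10, 6]
Visit 12; enqueue 11 → queue [2, 8, 4, 10, 6, 11]
Visit 2 → queue [8, 4, 10, 6, 11]
Visit 8 → queue [4, 10, 6, 11]
Visit 4 → queue [10, 6, 11]
Visit 10; enqueue 5 → queue [6, 11, 5]
Visit 6 → queue [11, 5]
Visit 11 → queue [5]
Visit 5 → queue []

Visit order: 7, 9, 3, 1, 12, 2, 8, 4, 10, 6, 11, 5

5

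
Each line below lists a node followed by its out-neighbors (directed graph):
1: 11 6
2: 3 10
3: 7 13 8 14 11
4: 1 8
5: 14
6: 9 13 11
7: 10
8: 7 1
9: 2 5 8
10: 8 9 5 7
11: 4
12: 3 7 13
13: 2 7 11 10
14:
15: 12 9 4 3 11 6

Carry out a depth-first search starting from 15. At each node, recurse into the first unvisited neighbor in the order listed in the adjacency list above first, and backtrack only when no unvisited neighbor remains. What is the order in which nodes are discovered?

15 -> 12 -> 3 -> 7 -> 10 -> 8 -> 1 -> 11 -> 4 -> 6 -> 9 -> 2 -> 5 -> 14 -> 13

Visit 15
15 → 12
12 → 3
3 → 7
7 → 10
10 → 8
8 → 1
1 → 11
11 → 4
1 → 6
6 → 9
9 → 2
9 → 5
5 → 14
6 → 13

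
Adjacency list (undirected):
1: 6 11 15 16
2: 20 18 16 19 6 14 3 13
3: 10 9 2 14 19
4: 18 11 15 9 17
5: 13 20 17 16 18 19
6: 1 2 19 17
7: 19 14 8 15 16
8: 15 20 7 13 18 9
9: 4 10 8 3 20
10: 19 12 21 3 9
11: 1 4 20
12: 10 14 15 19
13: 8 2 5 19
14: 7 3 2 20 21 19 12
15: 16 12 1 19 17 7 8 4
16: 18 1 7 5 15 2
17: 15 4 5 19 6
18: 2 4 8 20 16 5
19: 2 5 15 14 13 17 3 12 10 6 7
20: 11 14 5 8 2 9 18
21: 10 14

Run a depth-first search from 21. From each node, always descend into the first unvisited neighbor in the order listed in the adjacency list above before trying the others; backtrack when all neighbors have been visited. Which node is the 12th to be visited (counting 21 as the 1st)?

18

Visit 21
21 → 10
10 → 19
19 → 2
2 → 20
20 → 11
11 → 1
1 → 6
6 → 17
17 → 15
15 → 16
16 → 18
18 → 4
4 → 9
9 → 8
8 → 7
7 → 14
14 → 3
14 → 12
8 → 13
13 → 5

Visit order: 21, 10, 19, 2, 20, 11, 1, 6, 17, 15, 16, 18, 4, 9, 8, 7, 14, 3, 12, 13, 5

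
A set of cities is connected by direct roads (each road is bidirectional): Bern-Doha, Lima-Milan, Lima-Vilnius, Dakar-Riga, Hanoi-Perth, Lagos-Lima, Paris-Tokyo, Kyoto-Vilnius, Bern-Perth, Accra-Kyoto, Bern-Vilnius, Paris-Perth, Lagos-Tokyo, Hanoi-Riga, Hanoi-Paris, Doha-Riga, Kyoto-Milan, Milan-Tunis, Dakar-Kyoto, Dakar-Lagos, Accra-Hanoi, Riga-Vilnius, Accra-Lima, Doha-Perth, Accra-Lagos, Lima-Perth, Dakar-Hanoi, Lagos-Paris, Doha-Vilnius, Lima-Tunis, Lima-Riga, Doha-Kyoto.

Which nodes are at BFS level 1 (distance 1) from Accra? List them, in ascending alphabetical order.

Hanoi, Kyoto, Lagos, Lima

Level 0: Accra
Level 1: Hanoi, Kyoto, Lagos, Lima
Level 2: Dakar, Doha, Milan, Paris, Perth, Riga, Tokyo, Tunis, Vilnius
Level 3: Bern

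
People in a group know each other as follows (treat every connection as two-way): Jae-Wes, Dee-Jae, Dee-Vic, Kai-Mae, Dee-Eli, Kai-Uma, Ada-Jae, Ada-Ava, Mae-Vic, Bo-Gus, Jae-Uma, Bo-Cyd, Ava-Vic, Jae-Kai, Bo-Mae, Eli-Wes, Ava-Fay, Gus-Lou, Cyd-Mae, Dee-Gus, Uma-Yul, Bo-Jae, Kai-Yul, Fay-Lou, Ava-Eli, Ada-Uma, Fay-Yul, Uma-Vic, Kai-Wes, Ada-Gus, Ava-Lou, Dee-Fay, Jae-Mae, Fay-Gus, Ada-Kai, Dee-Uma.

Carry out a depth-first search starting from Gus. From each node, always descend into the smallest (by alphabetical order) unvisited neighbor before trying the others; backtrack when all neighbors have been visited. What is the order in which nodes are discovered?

Gus, Ada, Ava, Eli, Dee, Fay, Lou, Yul, Kai, Jae, Bo, Cyd, Mae, Vic, Uma, Wes

Visit Gus
Gus → Ada
Ada → Ava
Ava → Eli
Eli → Dee
Dee → Fay
Fay → Lou
Fay → Yul
Yul → Kai
Kai → Jae
Jae → Bo
Bo → Cyd
Cyd → Mae
Mae → Vic
Vic → Uma
Jae → Wes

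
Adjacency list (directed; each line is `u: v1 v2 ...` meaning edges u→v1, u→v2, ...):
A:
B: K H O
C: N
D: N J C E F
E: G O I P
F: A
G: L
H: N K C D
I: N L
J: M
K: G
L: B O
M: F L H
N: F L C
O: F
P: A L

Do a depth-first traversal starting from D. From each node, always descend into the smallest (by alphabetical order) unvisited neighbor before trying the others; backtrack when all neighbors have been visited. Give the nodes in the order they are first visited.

D, C, N, F, A, L, B, H, K, G, O, E, I, P, J, M

Visit D
D → C
C → N
N → F
F → A
N → L
L → B
B → H
H → K
K → G
B → O
D → E
E → I
E → P
D → J
J → M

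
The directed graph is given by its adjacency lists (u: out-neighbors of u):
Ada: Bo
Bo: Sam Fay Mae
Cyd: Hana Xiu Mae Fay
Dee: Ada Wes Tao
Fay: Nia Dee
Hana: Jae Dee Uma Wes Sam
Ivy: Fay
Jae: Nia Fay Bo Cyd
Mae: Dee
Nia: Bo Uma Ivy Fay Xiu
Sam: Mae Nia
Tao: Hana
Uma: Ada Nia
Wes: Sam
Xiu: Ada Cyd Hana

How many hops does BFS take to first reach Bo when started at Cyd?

3

Level 0: Cyd
Level 1: Fay, Hana, Mae, Xiu
Level 2: Ada, Dee, Jae, Nia, Sam, Uma, Wes
Level 3: Bo, Ivy, Tao
Bo first appears at level 3.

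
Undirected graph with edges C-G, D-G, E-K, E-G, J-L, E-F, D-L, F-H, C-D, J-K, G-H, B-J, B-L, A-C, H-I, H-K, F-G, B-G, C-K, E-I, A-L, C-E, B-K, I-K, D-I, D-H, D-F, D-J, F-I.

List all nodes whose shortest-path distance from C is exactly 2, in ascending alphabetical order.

Level 0: C
Level 1: A, D, E, G, K
Level 2: B, F, H, I, J, L

B, F, H, I, J, L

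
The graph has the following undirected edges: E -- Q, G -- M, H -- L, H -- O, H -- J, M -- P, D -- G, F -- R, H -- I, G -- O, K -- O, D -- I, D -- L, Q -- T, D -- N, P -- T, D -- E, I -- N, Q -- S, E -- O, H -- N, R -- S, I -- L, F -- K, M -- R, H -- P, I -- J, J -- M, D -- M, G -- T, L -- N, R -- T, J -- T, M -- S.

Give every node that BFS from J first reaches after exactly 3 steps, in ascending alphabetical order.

E, F, K

Level 0: J
Level 1: H, I, M, T
Level 2: D, G, L, N, O, P, Q, R, S
Level 3: E, F, K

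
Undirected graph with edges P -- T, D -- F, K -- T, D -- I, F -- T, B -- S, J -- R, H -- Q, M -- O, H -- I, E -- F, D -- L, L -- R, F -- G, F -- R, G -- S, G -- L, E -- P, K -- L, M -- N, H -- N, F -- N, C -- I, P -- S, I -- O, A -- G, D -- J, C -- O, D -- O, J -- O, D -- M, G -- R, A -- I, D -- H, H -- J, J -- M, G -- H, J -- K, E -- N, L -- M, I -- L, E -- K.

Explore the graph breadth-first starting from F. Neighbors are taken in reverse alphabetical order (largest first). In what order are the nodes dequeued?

F, T, R, N, G, E, D, P, K, L, J, M, H, S, A, O, I, Q, B, C

Visit F; enqueue T, R, N, G, E, D → queue [T, R, N, G, E, D]
Visit T; enqueue P, K → queue [R, N, G, E, D, P, K]
Visit R; enqueue L, J → queue [N, G, E, D, P, K, L, J]
Visit N; enqueue M, H → queue [G, E, D, P, K, L, J, M, H]
Visit G; enqueue S, A → queue [E, D, P, K, L, J, M, H, S, A]
Visit E → queue [D, P, K, L, J, M, H, S, A]
Visit D; enqueue O, I → queue [P, K, L, J, M, H, S, A, O, I]
Visit P → queue [K, L, J, M, H, S, A, O, I]
Visit K → queue [L, J, M, H, S, A, O, I]
Visit L → queue [J, M, H, S, A, O, I]
Visit J → queue [M, H, S, A, O, I]
Visit M → queue [H, S, A, O, I]
Visit H; enqueue Q → queue [S, A, O, I, Q]
Visit S; enqueue B → queue [A, O, I, Q, B]
Visit A → queue [O, I, Q, B]
Visit O; enqueue C → queue [I, Q, B, C]
Visit I → queue [Q, B, C]
Visit Q → queue [B, C]
Visit B → queue [C]
Visit C → queue []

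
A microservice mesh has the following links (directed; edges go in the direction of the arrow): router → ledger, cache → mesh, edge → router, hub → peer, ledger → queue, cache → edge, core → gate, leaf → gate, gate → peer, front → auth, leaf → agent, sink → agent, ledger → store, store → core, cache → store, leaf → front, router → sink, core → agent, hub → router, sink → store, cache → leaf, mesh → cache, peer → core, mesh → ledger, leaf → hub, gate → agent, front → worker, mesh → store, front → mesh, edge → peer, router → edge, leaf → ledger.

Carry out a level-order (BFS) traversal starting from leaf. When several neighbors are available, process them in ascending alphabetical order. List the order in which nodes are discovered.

Visit leaf; enqueue agent, front, gate, hub, ledger → queue [agent, front, gate, hub, ledger]
Visit agent → queue [front, gate, hub, ledger]
Visit front; enqueue auth, mesh, worker → queue [gate, hub, ledger, auth, mesh, worker]
Visit gate; enqueue peer → queue [hub, ledger, auth, mesh, worker, peer]
Visit hub; enqueue router → queue [ledger, auth, mesh, worker, peer, router]
Visit ledger; enqueue queue, store → queue [auth, mesh, worker, peer, router, queue, store]
Visit auth → queue [mesh, worker, peer, router, queue, store]
Visit mesh; enqueue cache → queue [worker, peer, router, queue, store, cache]
Visit worker → queue [peer, router, queue, store, cache]
Visit peer; enqueue core → queue [router, queue, store, cache, core]
Visit router; enqueue edge, sink → queue [queue, store, cache, core, edge, sink]
Visit queue → queue [store, cache, core, edge, sink]
Visit store → queue [cache, core, edge, sink]
Visit cache → queue [core, edge, sink]
Visit core → queue [edge, sink]
Visit edge → queue [sink]
Visit sink → queue []

leaf, agent, front, gate, hub, ledger, auth, mesh, worker, peer, router, queue, store, cache, core, edge, sink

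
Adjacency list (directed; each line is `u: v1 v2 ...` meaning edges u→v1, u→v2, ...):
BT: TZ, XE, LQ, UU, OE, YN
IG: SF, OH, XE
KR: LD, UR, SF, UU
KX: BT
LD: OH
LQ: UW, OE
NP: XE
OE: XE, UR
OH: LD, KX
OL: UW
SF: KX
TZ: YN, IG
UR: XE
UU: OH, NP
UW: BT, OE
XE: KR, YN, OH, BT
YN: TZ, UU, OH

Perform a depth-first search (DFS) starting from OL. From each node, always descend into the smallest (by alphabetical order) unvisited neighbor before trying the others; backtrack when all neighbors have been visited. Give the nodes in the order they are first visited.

OL UW BT LQ OE UR XE KR LD OH KX SF UU NP YN TZ IG

Visit OL
OL → UW
UW → BT
BT → LQ
LQ → OE
OE → UR
UR → XE
XE → KR
KR → LD
LD → OH
OH → KX
KR → SF
KR → UU
UU → NP
XE → YN
YN → TZ
TZ → IG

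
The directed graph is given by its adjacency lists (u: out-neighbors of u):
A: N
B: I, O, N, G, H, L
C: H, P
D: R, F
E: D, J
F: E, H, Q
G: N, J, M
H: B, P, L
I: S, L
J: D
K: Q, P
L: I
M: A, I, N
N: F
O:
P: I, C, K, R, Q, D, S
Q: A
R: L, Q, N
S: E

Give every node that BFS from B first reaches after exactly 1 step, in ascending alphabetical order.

G, H, I, L, N, O

Level 0: B
Level 1: G, H, I, L, N, O
Level 2: F, J, M, P, S
Level 3: A, C, D, E, K, Q, R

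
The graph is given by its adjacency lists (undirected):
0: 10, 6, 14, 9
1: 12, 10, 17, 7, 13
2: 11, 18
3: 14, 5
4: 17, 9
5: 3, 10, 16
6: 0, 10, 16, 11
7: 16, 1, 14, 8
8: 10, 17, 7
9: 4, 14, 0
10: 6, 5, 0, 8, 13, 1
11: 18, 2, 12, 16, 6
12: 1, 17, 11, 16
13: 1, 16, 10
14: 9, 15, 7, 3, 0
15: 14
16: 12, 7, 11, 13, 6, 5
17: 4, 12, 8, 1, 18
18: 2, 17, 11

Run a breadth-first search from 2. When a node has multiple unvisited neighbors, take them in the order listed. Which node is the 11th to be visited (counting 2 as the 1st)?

5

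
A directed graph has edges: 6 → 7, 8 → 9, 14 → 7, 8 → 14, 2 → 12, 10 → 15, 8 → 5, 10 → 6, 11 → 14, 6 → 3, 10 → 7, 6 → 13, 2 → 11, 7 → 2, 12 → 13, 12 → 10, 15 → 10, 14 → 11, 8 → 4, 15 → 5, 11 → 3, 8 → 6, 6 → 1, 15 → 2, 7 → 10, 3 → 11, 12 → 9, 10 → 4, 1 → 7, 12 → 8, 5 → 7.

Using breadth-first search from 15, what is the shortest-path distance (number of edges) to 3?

3

Level 0: 15
Level 1: 2, 5, 10
Level 2: 4, 6, 7, 11, 12
Level 3: 1, 3, 8, 9, 13, 14
3 first appears at level 3.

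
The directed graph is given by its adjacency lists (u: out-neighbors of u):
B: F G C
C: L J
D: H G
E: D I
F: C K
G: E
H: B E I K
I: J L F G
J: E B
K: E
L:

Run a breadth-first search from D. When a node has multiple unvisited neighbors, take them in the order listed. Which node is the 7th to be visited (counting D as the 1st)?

Visit D; enqueue H, G → queue [H, G]
Visit H; enqueue B, E, I, K → queue [G, B, E, I, K]
Visit G → queue [B, E, I, K]
Visit B; enqueue F, C → queue [E, I, K, F, C]
Visit E → queue [I, K, F, C]
Visit I; enqueue J, L → queue [K, F, C, J, L]
Visit K → queue [F, C, J, L]
Visit F → queue [C, J, L]
Visit C → queue [J, L]
Visit J → queue [L]
Visit L → queue []

Visit order: D, H, G, B, E, I, K, F, C, J, L

K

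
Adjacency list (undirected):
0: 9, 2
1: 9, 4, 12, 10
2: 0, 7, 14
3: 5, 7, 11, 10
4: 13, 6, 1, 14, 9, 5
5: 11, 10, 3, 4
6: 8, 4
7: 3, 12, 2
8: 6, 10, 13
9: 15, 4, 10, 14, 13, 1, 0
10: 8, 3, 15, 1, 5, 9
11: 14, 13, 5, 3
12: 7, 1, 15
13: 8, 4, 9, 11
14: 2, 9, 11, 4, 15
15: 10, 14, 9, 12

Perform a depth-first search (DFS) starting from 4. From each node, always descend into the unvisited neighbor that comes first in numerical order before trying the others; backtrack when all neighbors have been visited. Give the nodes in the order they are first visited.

Visit 4
4 → 1
1 → 9
9 → 0
0 → 2
2 → 7
7 → 3
3 → 5
5 → 10
10 → 8
8 → 6
8 → 13
13 → 11
11 → 14
14 → 15
15 → 12

4 1 9 0 2 7 3 5 10 8 6 13 11 14 15 12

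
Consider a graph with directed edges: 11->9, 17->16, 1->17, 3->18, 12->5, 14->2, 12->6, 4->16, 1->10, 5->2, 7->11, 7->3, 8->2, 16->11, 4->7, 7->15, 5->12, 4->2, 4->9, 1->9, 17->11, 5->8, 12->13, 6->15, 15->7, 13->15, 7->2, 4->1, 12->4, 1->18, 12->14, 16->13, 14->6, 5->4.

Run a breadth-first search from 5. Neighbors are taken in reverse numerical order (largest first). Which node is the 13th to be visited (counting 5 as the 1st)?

15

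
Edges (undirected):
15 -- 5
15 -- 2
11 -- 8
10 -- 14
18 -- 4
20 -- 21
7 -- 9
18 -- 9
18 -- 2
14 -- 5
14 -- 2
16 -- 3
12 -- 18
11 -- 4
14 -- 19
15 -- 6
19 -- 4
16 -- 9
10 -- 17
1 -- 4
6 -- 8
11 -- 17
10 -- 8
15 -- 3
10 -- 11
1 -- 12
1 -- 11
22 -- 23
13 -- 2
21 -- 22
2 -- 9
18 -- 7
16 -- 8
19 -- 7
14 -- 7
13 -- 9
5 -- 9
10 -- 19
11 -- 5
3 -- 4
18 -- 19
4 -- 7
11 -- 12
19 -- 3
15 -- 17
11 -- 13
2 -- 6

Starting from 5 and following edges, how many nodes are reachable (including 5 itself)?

19

BFS from 5 visits: 5, 15, 14, 11, 9, 17, 6, 3, 2, 19, 10, 7, 13, 12, 8, 4, 1, 18, 16
Reachable nodes: 19 of 23 total.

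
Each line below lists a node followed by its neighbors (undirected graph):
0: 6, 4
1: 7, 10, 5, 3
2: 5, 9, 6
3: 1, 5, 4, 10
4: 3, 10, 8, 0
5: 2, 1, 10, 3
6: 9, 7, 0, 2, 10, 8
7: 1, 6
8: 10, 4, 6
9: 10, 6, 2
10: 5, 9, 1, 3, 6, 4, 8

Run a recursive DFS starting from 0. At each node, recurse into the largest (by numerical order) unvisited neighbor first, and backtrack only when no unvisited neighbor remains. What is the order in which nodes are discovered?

0 6 10 9 2 5 3 4 8 1 7

Visit 0
0 → 6
6 → 10
10 → 9
9 → 2
2 → 5
5 → 3
3 → 4
4 → 8
3 → 1
1 → 7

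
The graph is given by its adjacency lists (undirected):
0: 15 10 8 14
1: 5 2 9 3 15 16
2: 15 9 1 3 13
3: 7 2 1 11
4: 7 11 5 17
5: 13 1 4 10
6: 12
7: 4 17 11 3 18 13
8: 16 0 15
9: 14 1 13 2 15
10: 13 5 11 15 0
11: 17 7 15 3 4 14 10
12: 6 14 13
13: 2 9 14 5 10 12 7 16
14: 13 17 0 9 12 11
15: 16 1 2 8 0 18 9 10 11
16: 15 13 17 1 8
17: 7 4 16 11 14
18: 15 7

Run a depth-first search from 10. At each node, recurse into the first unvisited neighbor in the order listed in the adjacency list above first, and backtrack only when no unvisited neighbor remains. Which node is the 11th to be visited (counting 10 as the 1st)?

Visit 10
10 → 13
13 → 2
2 → 15
15 → 16
16 → 17
17 → 7
7 → 4
4 → 11
11 → 3
3 → 1
1 → 5
1 → 9
9 → 14
14 → 0
0 → 8
14 → 12
12 → 6
7 → 18

Visit order: 10, 13, 2, 15, 16, 17, 7, 4, 11, 3, 1, 5, 9, 14, 0, 8, 12, 6, 18

1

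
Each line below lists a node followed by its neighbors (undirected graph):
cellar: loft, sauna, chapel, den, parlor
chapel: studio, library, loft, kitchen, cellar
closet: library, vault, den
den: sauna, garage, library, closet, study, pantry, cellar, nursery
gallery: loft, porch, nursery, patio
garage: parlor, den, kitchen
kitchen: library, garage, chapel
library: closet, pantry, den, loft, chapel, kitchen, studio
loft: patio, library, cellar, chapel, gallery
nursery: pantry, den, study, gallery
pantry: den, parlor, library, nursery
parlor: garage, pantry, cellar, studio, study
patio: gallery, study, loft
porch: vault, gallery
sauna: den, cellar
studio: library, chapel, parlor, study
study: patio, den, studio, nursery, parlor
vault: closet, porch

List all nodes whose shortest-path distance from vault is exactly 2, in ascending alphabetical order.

den, gallery, library

Level 0: vault
Level 1: closet, porch
Level 2: den, gallery, library
Level 3: cellar, chapel, garage, kitchen, loft, nursery, pantry, patio, sauna, studio, study
Level 4: parlor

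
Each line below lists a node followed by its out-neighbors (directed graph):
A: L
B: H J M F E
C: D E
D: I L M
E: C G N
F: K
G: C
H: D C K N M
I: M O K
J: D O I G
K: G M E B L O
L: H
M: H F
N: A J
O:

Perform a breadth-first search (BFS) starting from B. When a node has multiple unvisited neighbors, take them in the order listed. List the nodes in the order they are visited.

Visit B; enqueue H, J, M, F, E → queue [H, J, M, F, E]
Visit H; enqueue D, C, K, N → queue [J, M, F, E, D, C, K, N]
Visit J; enqueue O, I, G → queue [M, F, E, D, C, K, N, O, I, G]
Visit M → queue [F, E, D, C, K, N, O, I, G]
Visit F → queue [E, D, C, K, N, O, I, G]
Visit E → queue [D, C, K, N, O, I, G]
Visit D; enqueue L → queue [C, K, N, O, I, G, L]
Visit C → queue [K, N, O, I, G, L]
Visit K → queue [N, O, I, G, L]
Visit N; enqueue A → queue [O, I, G, L, A]
Visit O → queue [I, G, L, A]
Visit I → queue [G, L, A]
Visit G → queue [L, A]
Visit L → queue [A]
Visit A → queue []

B → H → J → M → F → E → D → C → K → N → O → I → G → L → A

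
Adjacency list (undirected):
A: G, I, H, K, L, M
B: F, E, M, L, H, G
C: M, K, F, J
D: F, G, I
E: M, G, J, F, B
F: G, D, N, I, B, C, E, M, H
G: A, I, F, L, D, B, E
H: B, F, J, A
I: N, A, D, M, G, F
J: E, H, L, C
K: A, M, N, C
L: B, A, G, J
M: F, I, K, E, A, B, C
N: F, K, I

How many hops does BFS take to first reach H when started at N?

Level 0: N
Level 1: F, I, K
Level 2: A, B, C, D, E, G, H, M
Level 3: J, L
H first appears at level 2.

2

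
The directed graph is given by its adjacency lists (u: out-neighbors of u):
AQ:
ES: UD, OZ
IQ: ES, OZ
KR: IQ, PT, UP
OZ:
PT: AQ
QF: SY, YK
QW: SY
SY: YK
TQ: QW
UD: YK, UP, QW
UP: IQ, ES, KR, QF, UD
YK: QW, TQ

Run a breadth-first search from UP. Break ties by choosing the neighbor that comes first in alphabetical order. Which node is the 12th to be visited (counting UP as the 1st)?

AQ

Visit UP; enqueue ES, IQ, KR, QF, UD → queue [ES, IQ, KR, QF, UD]
Visit ES; enqueue OZ → queue [IQ, KR, QF, UD, OZ]
Visit IQ → queue [KR, QF, UD, OZ]
Visit KR; enqueue PT → queue [QF, UD, OZ, PT]
Visit QF; enqueue SY, YK → queue [UD, OZ, PT, SY, YK]
Visit UD; enqueue QW → queue [OZ, PT, SY, YK, QW]
Visit OZ → queue [PT, SY, YK, QW]
Visit PT; enqueue AQ → queue [SY, YK, QW, AQ]
Visit SY → queue [YK, QW, AQ]
Visit YK; enqueue TQ → queue [QW, AQ, TQ]
Visit QW → queue [AQ, TQ]
Visit AQ → queue [TQ]
Visit TQ → queue []

Visit order: UP, ES, IQ, KR, QF, UD, OZ, PT, SY, YK, QW, AQ, TQ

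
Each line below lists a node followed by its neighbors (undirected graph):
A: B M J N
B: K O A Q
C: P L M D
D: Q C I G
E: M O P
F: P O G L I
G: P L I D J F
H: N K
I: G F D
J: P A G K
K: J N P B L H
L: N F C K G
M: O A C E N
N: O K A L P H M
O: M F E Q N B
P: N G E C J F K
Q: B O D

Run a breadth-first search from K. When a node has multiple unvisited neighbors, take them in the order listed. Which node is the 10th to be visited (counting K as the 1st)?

Visit K; enqueue J, N, P, B, L, H → queue [J, N, P, B, L, H]
Visit J; enqueue A, G → queue [N, P, B, L, H, A, G]
Visit N; enqueue O, M → queue [P, B, L, H, A, G, O, M]
Visit P; enqueue E, C, F → queue [B, L, H, A, G, O, M, E, C, F]
Visit B; enqueue Q → queue [L, H, A, G, O, M, E, C, F, Q]
Visit L → queue [H, A, G, O, M, E, C, F, Q]
Visit H → queue [A, G, O, M, E, C, F, Q]
Visit A → queue [G, O, M, E, C, F, Q]
Visit G; enqueue I, D → queue [O, M, E, C, F, Q, I, D]
Visit O → queue [M, E, C, F, Q, I, D]
Visit M → queue [E, C, F, Q, I, D]
Visit E → queue [C, F, Q, I, D]
Visit C → queue [F, Q, I, D]
Visit F → queue [Q, I, D]
Visit Q → queue [I, D]
Visit I → queue [D]
Visit D → queue []

Visit order: K, J, N, P, B, L, H, A, G, O, M, E, C, F, Q, I, D

O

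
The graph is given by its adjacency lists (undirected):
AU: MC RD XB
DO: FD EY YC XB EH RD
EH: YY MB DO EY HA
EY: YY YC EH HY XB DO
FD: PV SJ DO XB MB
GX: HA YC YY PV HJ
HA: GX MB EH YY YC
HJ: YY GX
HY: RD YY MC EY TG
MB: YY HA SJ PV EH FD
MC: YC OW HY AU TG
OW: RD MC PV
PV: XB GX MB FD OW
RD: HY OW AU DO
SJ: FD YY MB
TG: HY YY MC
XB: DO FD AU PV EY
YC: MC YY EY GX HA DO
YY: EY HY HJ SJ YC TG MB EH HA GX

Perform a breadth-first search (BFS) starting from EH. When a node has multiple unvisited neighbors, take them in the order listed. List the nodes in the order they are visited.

Visit EH; enqueue YY, MB, DO, EY, HA → queue [YY, MB, DO, EY, HA]
Visit YY; enqueue HY, HJ, SJ, YC, TG, GX → queue [MB, DO, EY, HA, HY, HJ, SJ, YC, TG, GX]
Visit MB; enqueue PV, FD → queue [DO, EY, HA, HY, HJ, SJ, YC, TG, GX, PV, FD]
Visit DO; enqueue XB, RD → queue [EY, HA, HY, HJ, SJ, YC, TG, GX, PV, FD, XB, RD]
Visit EY → queue [HA, HY, HJ, SJ, YC, TG, GX, PV, FD, XB, RD]
Visit HA → queue [HY, HJ, SJ, YC, TG, GX, PV, FD, XB, RD]
Visit HY; enqueue MC → queue [HJ, SJ, YC, TG, GX, PV, FD, XB, RD, MC]
Visit HJ → queue [SJ, YC, TG, GX, PV, FD, XB, RD, MC]
Visit SJ → queue [YC, TG, GX, PV, FD, XB, RD, MC]
Visit YC → queue [TG, GX, PV, FD, XB, RD, MC]
Visit TG → queue [GX, PV, FD, XB, RD, MC]
Visit GX → queue [PV, FD, XB, RD, MC]
Visit PV; enqueue OW → queue [FD, XB, RD, MC, OW]
Visit FD → queue [XB, RD, MC, OW]
Visit XB; enqueue AU → queue [RD, MC, OW, AU]
Visit RD → queue [MC, OW, AU]
Visit MC → queue [OW, AU]
Visit OW → queue [AU]
Visit AU → queue []

EH, YY, MB, DO, EY, HA, HY, HJ, SJ, YC, TG, GX, PV, FD, XB, RD, MC, OW, AU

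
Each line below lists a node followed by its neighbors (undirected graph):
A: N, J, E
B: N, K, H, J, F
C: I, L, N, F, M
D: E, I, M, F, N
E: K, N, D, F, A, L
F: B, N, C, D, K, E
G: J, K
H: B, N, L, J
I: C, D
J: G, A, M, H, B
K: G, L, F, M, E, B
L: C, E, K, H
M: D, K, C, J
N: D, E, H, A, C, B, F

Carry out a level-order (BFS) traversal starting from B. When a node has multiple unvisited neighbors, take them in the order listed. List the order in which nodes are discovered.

Visit B; enqueue N, K, H, J, F → queue [N, K, H, J, F]
Visit N; enqueue D, E, A, C → queue [K, H, J, F, D, E, A, C]
Visit K; enqueue G, L, M → queue [H, J, F, D, E, A, C, G, L, M]
Visit H → queue [J, F, D, E, A, C, G, L, M]
Visit J → queue [F, D, E, A, C, G, L, M]
Visit F → queue [D, E, A, C, G, L, M]
Visit D; enqueue I → queue [E, A, C, G, L, M, I]
Visit E → queue [A, C, G, L, M, I]
Visit A → queue [C, G, L, M, I]
Visit C → queue [G, L, M, I]
Visit G → queue [L, M, I]
Visit L → queue [M, I]
Visit M → queue [I]
Visit I → queue []

B, N, K, H, J, F, D, E, A, C, G, L, M, I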